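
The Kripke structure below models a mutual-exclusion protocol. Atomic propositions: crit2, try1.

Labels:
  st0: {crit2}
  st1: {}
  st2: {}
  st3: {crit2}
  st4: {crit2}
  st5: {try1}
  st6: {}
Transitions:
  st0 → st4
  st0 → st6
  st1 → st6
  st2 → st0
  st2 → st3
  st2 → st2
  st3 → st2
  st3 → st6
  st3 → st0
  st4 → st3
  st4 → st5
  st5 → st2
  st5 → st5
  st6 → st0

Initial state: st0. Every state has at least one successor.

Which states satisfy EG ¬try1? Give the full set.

{st0, st1, st2, st3, st4, st6}

States satisfying ¬try1: {st0, st1, st2, st3, st4, st6}.
States satisfying EG ¬try1: {st0, st1, st2, st3, st4, st6}.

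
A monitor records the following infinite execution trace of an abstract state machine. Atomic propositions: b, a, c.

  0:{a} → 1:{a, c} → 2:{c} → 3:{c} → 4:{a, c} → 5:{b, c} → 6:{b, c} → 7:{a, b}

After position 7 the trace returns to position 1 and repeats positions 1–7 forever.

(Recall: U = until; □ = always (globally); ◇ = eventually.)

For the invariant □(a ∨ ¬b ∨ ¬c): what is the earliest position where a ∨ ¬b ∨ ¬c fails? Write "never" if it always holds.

Check a ∨ ¬b ∨ ¬c at each position in order: 0 ✓, 1 ✓, 2 ✓, 3 ✓, 4 ✓.
At position 5 the labels are {b, c}, so a ∨ ¬b ∨ ¬c is false there. This is the first violation.

5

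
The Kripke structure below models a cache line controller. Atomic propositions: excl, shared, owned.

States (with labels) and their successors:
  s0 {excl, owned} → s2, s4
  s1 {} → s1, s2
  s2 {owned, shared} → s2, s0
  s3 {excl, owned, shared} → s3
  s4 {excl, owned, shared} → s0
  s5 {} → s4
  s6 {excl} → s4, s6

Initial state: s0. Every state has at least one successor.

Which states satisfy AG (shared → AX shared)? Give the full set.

States satisfying shared → AX shared: {s0, s1, s3, s5, s6}.
States satisfying AG (shared → AX shared): {s3}.

{s3}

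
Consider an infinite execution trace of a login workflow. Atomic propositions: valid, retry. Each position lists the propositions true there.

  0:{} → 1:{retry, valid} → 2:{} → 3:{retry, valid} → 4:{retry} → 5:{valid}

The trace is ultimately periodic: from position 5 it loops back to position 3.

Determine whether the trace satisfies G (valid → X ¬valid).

valid → X ¬valid must hold at every position from 0 onward. It fails at position 5, so G (valid → X ¬valid) is false.
Positions where valid holds: 1, 3, 5.
Check X ¬valid at each: 1→ok, 3→ok, 5→fails.

Does not hold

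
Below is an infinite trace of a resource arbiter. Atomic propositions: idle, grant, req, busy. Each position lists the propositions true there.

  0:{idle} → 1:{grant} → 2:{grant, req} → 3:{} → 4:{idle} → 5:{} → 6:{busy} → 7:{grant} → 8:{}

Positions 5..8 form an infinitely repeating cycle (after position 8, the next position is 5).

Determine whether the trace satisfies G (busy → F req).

No

busy → F req must hold at every position from 0 onward. It fails at position 6, so G (busy → F req) is false.
Positions where busy holds: 6.
Check F req at each: 6→fails.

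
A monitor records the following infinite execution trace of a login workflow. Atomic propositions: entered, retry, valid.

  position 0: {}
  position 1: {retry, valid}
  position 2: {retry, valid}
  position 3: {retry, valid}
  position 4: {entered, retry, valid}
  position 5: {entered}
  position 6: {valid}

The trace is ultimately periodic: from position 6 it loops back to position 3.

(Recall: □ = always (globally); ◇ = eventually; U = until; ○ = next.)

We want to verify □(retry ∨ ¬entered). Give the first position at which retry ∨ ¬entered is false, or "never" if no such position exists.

Check retry ∨ ¬entered at each position in order: 0 ✓, 1 ✓, 2 ✓, 3 ✓, 4 ✓.
At position 5 the labels are {entered}, so retry ∨ ¬entered is false there. This is the first violation.

5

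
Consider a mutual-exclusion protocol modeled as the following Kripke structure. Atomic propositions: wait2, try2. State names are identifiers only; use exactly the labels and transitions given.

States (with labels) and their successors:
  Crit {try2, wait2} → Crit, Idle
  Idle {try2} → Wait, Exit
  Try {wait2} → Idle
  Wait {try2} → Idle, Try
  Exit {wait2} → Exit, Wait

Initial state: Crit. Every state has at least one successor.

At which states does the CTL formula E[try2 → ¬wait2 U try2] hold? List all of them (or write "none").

{Crit, Idle, Try, Wait, Exit}

States satisfying try2 → ¬wait2: {Idle, Try, Wait, Exit}.
States satisfying try2: {Crit, Idle, Wait}.
States satisfying E[try2 → ¬wait2 U try2]: {Crit, Idle, Try, Wait, Exit}.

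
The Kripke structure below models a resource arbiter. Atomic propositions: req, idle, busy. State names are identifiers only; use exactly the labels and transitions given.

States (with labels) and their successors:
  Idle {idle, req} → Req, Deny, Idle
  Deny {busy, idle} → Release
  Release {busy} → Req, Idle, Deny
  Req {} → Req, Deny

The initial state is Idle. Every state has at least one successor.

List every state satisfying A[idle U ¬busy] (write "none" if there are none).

{Idle, Req}

States satisfying idle: {Idle, Deny}.
States satisfying ¬busy: {Idle, Req}.
States satisfying A[idle U ¬busy]: {Idle, Req}.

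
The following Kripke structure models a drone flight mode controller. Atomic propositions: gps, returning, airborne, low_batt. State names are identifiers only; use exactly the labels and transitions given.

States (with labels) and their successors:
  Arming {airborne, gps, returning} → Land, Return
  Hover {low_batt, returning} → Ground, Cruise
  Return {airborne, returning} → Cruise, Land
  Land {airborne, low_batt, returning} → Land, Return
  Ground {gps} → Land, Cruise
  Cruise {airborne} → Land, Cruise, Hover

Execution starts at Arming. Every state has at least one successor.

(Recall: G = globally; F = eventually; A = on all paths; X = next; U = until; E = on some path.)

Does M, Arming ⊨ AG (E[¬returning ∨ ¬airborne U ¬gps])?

States satisfying E[¬returning ∨ ¬airborne U ¬gps]: {Hover, Return, Land, Ground, Cruise}.
States satisfying AG (E[¬returning ∨ ¬airborne U ¬gps]): {Hover, Return, Land, Ground, Cruise}.
Arming is reachable from Arming and violates E[¬returning ∨ ¬airborne U ¬gps], so AG fails at Arming.
Arming ∉ Sat(AG (E[¬returning ∨ ¬airborne U ¬gps])).

Violated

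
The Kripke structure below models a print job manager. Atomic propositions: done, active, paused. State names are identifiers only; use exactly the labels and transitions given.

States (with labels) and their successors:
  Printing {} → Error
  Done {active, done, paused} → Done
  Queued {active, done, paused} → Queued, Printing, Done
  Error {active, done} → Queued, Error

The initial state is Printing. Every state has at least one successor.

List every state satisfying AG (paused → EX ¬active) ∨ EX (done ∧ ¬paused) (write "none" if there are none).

{Printing, Error}

States satisfying paused → EX ¬active: {Printing, Queued, Error}.
States satisfying AG (paused → EX ¬active): ∅.
States satisfying done ∧ ¬paused: {Error}.
States satisfying EX (done ∧ ¬paused): {Printing, Error}.
States satisfying AG (paused → EX ¬active) ∨ EX (done ∧ ¬paused): {Printing, Error}.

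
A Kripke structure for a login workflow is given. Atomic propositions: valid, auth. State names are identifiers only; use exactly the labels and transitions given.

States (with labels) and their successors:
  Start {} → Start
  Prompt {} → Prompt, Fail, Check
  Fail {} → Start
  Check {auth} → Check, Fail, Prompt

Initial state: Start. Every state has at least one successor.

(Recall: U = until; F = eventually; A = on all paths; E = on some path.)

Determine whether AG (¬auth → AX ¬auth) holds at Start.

States satisfying ¬auth → AX ¬auth: {Start, Fail, Check}.
States satisfying AG (¬auth → AX ¬auth): {Start, Fail}.
Every state reachable from Start satisfies ¬auth → AX ¬auth.
Start ∈ Sat(AG (¬auth → AX ¬auth)).

Yes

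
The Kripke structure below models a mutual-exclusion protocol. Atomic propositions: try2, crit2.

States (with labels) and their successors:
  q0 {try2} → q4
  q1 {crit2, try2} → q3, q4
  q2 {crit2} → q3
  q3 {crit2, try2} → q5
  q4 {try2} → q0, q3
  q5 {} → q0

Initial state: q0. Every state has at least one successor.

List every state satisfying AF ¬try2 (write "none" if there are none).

{q2, q3, q5}

States satisfying ¬try2: {q2, q5}.
States satisfying AF ¬try2: {q2, q3, q5}.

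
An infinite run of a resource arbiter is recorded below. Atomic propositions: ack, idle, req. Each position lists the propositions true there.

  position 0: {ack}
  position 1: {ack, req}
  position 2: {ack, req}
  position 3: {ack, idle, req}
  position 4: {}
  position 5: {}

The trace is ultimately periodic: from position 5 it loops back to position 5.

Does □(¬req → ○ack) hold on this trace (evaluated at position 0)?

¬req → ○ack must hold at every position from 0 onward. It fails at position 4, so □(¬req → ○ack) is false.
Positions where ¬req holds: 0, 4, 5.
Check ○ack at each: 0→ok, 4→fails, 5→fails.

Does not hold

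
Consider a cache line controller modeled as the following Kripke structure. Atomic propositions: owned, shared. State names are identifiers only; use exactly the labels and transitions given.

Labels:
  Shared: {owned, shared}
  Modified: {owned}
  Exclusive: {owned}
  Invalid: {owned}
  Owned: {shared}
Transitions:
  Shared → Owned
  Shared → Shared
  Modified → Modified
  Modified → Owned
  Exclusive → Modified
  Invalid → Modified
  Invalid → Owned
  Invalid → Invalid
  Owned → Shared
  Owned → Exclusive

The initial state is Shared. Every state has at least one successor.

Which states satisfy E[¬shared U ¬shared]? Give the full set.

{Modified, Exclusive, Invalid}

States satisfying ¬shared: {Modified, Exclusive, Invalid}.
States satisfying E[¬shared U ¬shared]: {Modified, Exclusive, Invalid}.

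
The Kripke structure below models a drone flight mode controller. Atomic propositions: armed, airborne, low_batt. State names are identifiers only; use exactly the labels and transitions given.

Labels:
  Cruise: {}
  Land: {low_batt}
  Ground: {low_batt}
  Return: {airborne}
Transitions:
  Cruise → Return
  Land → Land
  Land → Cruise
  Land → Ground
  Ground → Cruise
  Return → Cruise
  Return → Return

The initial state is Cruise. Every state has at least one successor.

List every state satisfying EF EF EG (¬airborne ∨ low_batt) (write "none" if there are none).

{Land}

States satisfying EF EG (¬airborne ∨ low_batt): {Land}.
States satisfying EF EF EG (¬airborne ∨ low_batt): {Land}.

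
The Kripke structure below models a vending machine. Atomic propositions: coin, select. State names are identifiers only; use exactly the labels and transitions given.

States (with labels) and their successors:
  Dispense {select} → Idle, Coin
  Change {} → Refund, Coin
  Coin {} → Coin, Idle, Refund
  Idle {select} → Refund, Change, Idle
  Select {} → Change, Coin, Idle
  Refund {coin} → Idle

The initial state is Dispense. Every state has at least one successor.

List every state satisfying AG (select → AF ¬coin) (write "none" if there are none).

{Dispense, Change, Coin, Idle, Select, Refund}

States satisfying select → AF ¬coin: {Dispense, Change, Coin, Idle, Select, Refund}.
States satisfying AG (select → AF ¬coin): {Dispense, Change, Coin, Idle, Select, Refund}.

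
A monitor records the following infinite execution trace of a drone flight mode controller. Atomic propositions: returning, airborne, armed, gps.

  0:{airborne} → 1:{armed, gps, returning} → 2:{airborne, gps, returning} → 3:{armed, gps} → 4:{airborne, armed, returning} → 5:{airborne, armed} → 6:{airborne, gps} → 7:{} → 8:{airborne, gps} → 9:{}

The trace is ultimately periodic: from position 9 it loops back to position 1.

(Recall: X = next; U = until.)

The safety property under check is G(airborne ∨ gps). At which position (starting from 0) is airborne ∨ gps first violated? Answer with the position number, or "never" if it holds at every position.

7

Check airborne ∨ gps at each position in order: 0 ✓, 1 ✓, 2 ✓, 3 ✓, 4 ✓, 5 ✓, 6 ✓.
At position 7 the labels are {}, so airborne ∨ gps is false there. This is the first violation.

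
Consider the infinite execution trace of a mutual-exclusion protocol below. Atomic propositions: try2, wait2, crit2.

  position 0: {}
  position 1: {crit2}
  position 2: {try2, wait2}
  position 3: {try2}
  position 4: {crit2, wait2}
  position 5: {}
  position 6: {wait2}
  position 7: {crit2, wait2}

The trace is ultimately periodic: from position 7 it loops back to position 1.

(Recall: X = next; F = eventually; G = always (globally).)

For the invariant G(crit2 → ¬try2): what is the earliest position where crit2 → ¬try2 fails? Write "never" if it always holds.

never

crit2 → ¬try2 holds at every position 0..7, and those are all the positions the trace ever visits, so the invariant G(crit2 → ¬try2) is never violated.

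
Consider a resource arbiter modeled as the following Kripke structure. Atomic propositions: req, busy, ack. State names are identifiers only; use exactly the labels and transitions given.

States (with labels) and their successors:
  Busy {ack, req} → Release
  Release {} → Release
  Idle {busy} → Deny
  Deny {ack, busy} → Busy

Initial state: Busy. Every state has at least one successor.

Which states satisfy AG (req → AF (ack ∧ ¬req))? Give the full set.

States satisfying req → AF (ack ∧ ¬req): {Release, Idle, Deny}.
States satisfying AG (req → AF (ack ∧ ¬req)): {Release}.

{Release}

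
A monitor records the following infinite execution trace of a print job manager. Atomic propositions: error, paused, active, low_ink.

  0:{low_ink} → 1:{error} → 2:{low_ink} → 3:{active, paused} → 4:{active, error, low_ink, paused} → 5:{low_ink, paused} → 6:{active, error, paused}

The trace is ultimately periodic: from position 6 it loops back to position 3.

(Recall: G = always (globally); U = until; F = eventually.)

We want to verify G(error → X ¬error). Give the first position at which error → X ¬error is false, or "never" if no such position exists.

error → X ¬error holds at every position 0..6, and those are all the positions the trace ever visits, so the invariant G(error → X ¬error) is never violated.

never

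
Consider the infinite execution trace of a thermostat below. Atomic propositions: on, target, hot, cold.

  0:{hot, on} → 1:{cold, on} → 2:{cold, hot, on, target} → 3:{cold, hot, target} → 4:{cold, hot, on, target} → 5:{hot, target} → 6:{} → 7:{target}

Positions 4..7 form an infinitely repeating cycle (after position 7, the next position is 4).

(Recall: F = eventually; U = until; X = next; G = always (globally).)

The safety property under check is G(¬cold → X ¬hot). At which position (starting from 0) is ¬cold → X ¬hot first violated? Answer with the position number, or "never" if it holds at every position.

Check ¬cold → X ¬hot at each position in order: 0 ✓, 1 ✓, 2 ✓, 3 ✓, 4 ✓, 5 ✓, 6 ✓.
At position 7 the labels are {target} and the next position 4 has {cold, hot, on, target}, so ¬cold → X ¬hot is false there. This is the first violation.

7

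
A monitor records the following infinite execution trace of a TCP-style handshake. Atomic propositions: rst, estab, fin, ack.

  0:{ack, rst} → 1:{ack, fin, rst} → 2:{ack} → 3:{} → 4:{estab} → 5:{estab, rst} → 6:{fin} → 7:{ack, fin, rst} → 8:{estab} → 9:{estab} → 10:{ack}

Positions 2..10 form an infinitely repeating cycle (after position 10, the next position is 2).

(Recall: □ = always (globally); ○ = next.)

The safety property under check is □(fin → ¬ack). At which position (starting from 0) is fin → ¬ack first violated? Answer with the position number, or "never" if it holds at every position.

Check fin → ¬ack at each position in order: 0 ✓.
At position 1 the labels are {ack, fin, rst}, so fin → ¬ack is false there. This is the first violation.

1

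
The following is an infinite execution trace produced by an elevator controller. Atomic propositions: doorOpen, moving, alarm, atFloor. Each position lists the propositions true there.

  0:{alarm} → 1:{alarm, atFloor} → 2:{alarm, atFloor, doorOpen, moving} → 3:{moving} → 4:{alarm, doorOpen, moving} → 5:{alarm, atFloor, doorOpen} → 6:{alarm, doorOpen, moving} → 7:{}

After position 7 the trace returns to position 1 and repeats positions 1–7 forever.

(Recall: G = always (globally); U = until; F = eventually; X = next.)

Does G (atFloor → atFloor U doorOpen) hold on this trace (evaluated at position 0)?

Yes

atFloor → atFloor U doorOpen holds at every position 0..7, and those are all positions ever visited, so G (atFloor → atFloor U doorOpen) holds.
Positions where atFloor holds: 1, 2, 5.
Check atFloor U doorOpen at each: 1→ok, 2→ok, 5→ok.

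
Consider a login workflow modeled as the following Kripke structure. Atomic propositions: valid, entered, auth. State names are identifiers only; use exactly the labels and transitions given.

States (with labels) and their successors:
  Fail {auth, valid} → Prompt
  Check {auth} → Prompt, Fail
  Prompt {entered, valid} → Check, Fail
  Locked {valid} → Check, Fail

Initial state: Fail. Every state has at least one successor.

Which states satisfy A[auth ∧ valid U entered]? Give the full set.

States satisfying auth ∧ valid: {Fail}.
States satisfying entered: {Prompt}.
States satisfying A[auth ∧ valid U entered]: {Fail, Prompt}.

{Fail, Prompt}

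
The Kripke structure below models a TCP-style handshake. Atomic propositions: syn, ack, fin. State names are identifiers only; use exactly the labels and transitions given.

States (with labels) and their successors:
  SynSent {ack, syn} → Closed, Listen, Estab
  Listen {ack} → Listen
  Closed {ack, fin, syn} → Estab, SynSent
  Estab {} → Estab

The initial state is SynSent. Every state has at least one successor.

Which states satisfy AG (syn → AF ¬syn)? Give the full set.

{Listen, Estab}

States satisfying syn → AF ¬syn: {Listen, Estab}.
States satisfying AG (syn → AF ¬syn): {Listen, Estab}.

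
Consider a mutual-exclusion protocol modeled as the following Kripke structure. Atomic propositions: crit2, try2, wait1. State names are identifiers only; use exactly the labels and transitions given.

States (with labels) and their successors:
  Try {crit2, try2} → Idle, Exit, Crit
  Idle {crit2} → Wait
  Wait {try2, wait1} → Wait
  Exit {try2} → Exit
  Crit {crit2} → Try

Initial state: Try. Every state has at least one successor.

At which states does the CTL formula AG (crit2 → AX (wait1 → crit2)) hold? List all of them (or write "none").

{Wait, Exit}

States satisfying crit2 → AX (wait1 → crit2): {Try, Wait, Exit, Crit}.
States satisfying AG (crit2 → AX (wait1 → crit2)): {Wait, Exit}.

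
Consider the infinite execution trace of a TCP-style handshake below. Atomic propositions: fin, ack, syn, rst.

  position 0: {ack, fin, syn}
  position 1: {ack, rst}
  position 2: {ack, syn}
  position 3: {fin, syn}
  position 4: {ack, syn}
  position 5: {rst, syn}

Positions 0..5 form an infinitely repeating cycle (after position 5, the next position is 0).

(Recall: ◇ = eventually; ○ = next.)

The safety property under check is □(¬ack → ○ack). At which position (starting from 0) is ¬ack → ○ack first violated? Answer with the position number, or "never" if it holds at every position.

¬ack → ○ack holds at every position 0..5, and those are all the positions the trace ever visits, so the invariant □(¬ack → ○ack) is never violated.

never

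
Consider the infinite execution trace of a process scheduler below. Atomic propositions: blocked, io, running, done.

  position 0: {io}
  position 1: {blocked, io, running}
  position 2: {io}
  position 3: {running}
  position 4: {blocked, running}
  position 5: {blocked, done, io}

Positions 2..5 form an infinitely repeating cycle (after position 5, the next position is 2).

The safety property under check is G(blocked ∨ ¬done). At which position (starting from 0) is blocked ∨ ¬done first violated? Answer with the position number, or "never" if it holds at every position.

never

blocked ∨ ¬done holds at every position 0..5, and those are all the positions the trace ever visits, so the invariant G(blocked ∨ ¬done) is never violated.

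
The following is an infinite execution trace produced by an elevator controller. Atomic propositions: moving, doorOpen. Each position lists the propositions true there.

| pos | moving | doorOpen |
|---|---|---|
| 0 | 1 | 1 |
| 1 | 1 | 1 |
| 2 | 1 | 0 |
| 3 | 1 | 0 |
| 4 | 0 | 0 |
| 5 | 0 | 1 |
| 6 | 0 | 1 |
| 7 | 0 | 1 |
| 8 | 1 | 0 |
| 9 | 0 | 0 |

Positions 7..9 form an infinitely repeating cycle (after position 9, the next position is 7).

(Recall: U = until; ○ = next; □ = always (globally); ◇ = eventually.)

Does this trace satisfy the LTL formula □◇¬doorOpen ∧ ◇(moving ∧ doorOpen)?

Satisfied

◇¬doorOpen holds at every position 0..9, and those are all positions ever visited, so □◇¬doorOpen holds.
moving ∧ doorOpen holds at position 0, which is reachable from 0, so ◇(moving ∧ doorOpen) holds.
At position 0: □◇¬doorOpen is true; ◇(moving ∧ doorOpen) is true; so □◇¬doorOpen ∧ ◇(moving ∧ doorOpen) is true.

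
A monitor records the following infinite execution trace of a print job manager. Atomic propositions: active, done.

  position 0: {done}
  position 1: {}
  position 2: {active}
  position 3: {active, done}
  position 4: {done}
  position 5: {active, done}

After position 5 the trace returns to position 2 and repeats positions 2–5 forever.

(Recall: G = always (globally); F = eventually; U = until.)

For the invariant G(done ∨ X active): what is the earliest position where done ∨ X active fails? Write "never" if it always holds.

never

done ∨ X active holds at every position 0..5, and those are all the positions the trace ever visits, so the invariant G(done ∨ X active) is never violated.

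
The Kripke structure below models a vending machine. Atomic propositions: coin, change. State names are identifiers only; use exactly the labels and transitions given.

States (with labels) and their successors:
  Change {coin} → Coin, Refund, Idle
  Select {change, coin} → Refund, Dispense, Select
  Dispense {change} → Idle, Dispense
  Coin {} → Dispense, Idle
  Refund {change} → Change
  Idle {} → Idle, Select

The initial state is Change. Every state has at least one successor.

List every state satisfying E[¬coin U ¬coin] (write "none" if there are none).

{Dispense, Coin, Refund, Idle}

States satisfying ¬coin: {Dispense, Coin, Refund, Idle}.
States satisfying E[¬coin U ¬coin]: {Dispense, Coin, Refund, Idle}.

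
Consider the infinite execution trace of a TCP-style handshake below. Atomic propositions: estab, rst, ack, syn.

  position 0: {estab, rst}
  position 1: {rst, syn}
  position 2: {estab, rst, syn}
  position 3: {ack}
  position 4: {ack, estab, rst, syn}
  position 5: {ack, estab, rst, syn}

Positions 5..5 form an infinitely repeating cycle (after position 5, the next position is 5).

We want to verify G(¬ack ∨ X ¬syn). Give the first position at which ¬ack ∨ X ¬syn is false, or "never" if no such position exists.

3

Check ¬ack ∨ X ¬syn at each position in order: 0 ✓, 1 ✓, 2 ✓.
At position 3 the labels are {ack} and the next position 4 has {ack, estab, rst, syn}, so ¬ack ∨ X ¬syn is false there. This is the first violation.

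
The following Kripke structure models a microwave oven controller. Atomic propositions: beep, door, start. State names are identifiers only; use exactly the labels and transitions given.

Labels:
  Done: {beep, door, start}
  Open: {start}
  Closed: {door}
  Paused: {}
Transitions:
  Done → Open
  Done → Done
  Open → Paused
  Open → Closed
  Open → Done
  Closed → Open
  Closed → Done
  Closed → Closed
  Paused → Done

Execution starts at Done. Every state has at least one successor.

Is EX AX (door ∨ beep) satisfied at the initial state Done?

States satisfying AX (door ∨ beep): {Paused}.
States satisfying EX AX (door ∨ beep): {Open}.
No suitable path/successor from Done witnesses the formula.
Done ∉ Sat(EX AX (door ∨ beep)).

Does not hold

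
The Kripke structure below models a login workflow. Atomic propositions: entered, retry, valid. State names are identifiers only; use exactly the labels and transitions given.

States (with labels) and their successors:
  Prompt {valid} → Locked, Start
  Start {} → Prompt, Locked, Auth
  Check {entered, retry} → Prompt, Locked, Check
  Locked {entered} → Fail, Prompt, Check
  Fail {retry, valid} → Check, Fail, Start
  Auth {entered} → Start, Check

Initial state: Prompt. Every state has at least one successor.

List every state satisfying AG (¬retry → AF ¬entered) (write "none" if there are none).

none

States satisfying ¬retry → AF ¬entered: {Prompt, Start, Check, Fail}.
States satisfying AG (¬retry → AF ¬entered): ∅.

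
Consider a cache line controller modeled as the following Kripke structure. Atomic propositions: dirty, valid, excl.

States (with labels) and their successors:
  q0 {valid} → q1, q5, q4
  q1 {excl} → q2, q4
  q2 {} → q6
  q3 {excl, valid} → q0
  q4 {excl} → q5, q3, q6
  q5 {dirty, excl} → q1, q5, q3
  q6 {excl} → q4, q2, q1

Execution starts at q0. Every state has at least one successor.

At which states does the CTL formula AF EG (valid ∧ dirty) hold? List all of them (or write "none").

States satisfying EG (valid ∧ dirty): ∅.
States satisfying AF EG (valid ∧ dirty): ∅.

none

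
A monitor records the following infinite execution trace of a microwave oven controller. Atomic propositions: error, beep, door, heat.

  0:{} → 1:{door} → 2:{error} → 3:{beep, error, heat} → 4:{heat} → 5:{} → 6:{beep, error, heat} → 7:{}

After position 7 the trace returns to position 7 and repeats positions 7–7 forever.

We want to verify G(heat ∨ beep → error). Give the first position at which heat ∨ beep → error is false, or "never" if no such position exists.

Check heat ∨ beep → error at each position in order: 0 ✓, 1 ✓, 2 ✓, 3 ✓.
At position 4 the labels are {heat}, so heat ∨ beep → error is false there. This is the first violation.

4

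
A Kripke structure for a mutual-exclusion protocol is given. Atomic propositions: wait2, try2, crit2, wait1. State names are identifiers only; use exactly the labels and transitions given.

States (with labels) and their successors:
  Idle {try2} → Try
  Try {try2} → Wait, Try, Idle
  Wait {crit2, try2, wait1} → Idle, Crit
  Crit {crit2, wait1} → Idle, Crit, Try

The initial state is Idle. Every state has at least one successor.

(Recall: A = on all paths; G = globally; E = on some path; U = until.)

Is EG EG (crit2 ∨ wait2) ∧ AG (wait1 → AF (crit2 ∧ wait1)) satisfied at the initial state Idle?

States satisfying EG (crit2 ∨ wait2): {Wait, Crit}.
States satisfying EG EG (crit2 ∨ wait2): {Wait, Crit}.
States satisfying wait1 → AF (crit2 ∧ wait1): {Idle, Try, Wait, Crit}.
States satisfying AG (wait1 → AF (crit2 ∧ wait1)): {Idle, Try, Wait, Crit}.
States satisfying EG EG (crit2 ∨ wait2) ∧ AG (wait1 → AF (crit2 ∧ wait1)): {Wait, Crit}.
Idle ∉ Sat(EG EG (crit2 ∨ wait2) ∧ AG (wait1 → AF (crit2 ∧ wait1))).

Violated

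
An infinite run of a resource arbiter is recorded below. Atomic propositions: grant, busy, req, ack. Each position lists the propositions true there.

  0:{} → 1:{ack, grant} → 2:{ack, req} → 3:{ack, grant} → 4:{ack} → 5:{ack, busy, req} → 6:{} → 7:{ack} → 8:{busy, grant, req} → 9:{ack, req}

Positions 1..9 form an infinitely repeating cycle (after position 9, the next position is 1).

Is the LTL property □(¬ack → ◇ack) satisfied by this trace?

Yes

¬ack → ◇ack holds at every position 0..9, and those are all positions ever visited, so □(¬ack → ◇ack) holds.
Positions where ¬ack holds: 0, 6, 8.
Check ◇ack at each: 0→ok, 6→ok, 8→ok.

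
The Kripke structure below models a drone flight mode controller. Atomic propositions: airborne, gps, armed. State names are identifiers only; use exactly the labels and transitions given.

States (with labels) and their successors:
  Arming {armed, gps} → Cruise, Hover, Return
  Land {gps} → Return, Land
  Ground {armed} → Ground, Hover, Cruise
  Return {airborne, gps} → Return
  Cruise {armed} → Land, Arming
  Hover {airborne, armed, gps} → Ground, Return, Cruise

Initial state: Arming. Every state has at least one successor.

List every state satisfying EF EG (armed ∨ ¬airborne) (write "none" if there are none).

States satisfying EG (armed ∨ ¬airborne): {Arming, Land, Ground, Cruise, Hover}.
States satisfying EF EG (armed ∨ ¬airborne): {Arming, Land, Ground, Cruise, Hover}.

{Arming, Land, Ground, Cruise, Hover}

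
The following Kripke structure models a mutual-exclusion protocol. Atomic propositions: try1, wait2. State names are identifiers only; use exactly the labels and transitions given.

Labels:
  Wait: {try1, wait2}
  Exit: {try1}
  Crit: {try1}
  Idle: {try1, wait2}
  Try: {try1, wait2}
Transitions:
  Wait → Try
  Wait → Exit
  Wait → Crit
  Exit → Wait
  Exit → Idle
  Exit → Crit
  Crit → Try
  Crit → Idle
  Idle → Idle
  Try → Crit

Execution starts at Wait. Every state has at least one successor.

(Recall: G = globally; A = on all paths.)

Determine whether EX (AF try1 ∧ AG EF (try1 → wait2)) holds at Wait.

States satisfying AF try1 ∧ AG EF (try1 → wait2): {Wait, Exit, Crit, Idle, Try}.
States satisfying EX (AF try1 ∧ AG EF (try1 → wait2)): {Wait, Exit, Crit, Idle, Try}.
Wait ∈ Sat(EX (AF try1 ∧ AG EF (try1 → wait2))).

Yes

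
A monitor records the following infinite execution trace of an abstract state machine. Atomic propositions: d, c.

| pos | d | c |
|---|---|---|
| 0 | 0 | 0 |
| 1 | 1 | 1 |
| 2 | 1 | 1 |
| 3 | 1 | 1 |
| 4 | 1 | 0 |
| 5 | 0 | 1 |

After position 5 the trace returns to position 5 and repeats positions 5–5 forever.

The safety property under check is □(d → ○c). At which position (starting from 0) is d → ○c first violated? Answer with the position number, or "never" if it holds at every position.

Check d → ○c at each position in order: 0 ✓, 1 ✓, 2 ✓.
At position 3 the labels are {c, d} and the next position 4 has {d}, so d → ○c is false there. This is the first violation.

3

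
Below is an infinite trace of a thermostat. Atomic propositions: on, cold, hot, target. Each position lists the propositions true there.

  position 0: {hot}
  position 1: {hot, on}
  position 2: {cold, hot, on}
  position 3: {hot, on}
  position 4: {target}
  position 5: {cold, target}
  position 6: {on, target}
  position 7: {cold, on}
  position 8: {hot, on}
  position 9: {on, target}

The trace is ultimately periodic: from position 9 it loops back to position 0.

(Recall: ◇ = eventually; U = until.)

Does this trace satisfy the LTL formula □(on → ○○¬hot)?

Does not hold

on → ○○¬hot must hold at every position from 0 onward. It fails at position 1, so □(on → ○○¬hot) is false.
Positions where on holds: 1, 2, 3, 6, 7, 8, 9.
Check ○○¬hot at each: 1→fails, 2→ok, 3→ok, 6→fails, 7→ok, 8→fails, 9→fails.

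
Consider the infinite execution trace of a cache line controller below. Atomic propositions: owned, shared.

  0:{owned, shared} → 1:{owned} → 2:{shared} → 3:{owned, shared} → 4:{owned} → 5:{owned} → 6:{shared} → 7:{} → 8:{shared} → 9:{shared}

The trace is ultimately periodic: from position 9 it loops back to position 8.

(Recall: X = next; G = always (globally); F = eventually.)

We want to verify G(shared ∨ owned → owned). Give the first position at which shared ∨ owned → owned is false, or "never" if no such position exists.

Check shared ∨ owned → owned at each position in order: 0 ✓, 1 ✓.
At position 2 the labels are {shared}, so shared ∨ owned → owned is false there. This is the first violation.

2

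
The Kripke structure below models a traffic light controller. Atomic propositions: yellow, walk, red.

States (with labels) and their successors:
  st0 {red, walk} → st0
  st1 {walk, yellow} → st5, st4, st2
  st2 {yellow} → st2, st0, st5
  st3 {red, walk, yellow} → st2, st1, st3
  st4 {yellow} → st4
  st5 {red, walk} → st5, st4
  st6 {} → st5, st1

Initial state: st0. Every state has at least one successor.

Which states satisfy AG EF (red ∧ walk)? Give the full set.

{st0}

States satisfying EF (red ∧ walk): {st0, st1, st2, st3, st5, st6}.
States satisfying AG EF (red ∧ walk): {st0}.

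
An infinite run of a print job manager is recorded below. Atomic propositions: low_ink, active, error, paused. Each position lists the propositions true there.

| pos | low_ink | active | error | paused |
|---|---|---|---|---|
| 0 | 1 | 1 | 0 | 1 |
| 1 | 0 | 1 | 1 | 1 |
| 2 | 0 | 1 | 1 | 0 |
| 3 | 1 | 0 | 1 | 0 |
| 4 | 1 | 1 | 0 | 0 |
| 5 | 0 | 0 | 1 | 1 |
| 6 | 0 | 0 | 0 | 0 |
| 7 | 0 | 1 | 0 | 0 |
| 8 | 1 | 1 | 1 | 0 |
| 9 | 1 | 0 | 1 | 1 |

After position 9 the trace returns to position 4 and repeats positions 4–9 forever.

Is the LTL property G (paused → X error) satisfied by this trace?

paused → X error must hold at every position from 0 onward. It fails at position 5, so G (paused → X error) is false.
Positions where paused holds: 0, 1, 5, 9.
Check X error at each: 0→ok, 1→ok, 5→fails, 9→fails.

Violated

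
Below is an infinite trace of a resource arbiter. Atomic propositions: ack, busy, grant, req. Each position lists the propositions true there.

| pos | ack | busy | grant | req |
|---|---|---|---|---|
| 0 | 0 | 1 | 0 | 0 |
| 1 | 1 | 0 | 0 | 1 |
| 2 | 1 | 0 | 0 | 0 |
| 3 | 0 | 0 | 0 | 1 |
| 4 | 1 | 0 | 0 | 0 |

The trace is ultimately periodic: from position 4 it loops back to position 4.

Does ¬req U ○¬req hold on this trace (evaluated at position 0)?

Walking from position 0: ○¬req first holds at position 1, and ¬req holds at every earlier position along the way, so ¬req U ○¬req holds.

Yes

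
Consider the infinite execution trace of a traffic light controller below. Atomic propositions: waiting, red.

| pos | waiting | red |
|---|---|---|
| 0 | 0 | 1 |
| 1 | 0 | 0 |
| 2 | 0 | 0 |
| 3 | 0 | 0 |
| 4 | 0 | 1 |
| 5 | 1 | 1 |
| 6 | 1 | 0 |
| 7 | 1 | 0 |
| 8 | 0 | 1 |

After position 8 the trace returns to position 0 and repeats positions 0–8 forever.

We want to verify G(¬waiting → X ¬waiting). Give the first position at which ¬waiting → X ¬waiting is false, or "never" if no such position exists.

Check ¬waiting → X ¬waiting at each position in order: 0 ✓, 1 ✓, 2 ✓, 3 ✓.
At position 4 the labels are {red} and the next position 5 has {red, waiting}, so ¬waiting → X ¬waiting is false there. This is the first violation.

4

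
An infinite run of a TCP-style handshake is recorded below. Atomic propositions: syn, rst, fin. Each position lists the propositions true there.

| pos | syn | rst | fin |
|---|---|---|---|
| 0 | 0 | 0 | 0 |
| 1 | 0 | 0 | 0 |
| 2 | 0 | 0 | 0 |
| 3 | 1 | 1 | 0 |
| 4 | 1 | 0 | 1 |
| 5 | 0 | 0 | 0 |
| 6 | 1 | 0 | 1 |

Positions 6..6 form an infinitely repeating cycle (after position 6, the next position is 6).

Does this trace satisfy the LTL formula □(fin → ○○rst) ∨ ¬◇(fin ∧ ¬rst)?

fin → ○○rst must hold at every position from 0 onward. It fails at position 4, so □(fin → ○○rst) is false.
Positions where fin holds: 4, 6.
Check ○○rst at each: 4→fails, 6→fails.
At position 0: □(fin → ○○rst) is false; ¬◇(fin ∧ ¬rst) is false; so □(fin → ○○rst) ∨ ¬◇(fin ∧ ¬rst) is false.

No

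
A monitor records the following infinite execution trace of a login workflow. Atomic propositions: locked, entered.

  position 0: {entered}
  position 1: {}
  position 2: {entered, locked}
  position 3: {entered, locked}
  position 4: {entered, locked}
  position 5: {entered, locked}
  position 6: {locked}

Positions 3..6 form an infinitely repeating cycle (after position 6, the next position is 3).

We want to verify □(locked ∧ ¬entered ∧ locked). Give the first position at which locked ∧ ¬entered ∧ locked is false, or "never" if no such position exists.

At position 0 the labels are {entered}, so locked ∧ ¬entered ∧ locked is false there. This is the first violation.

0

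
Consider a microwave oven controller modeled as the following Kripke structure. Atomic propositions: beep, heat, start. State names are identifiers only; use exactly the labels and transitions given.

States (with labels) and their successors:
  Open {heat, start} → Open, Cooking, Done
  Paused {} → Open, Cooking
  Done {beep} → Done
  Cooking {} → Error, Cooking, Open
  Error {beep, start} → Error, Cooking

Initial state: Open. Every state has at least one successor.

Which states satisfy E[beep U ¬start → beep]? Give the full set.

{Open, Done, Error}

States satisfying beep: {Done, Error}.
States satisfying ¬start → beep: {Open, Done, Error}.
States satisfying E[beep U ¬start → beep]: {Open, Done, Error}.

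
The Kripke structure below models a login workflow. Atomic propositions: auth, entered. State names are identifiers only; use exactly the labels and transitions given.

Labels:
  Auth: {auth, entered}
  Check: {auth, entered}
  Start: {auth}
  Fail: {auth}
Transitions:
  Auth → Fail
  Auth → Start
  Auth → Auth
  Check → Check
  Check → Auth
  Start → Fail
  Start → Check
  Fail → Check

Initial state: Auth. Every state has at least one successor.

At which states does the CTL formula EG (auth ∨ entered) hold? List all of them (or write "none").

{Auth, Check, Start, Fail}

States satisfying auth ∨ entered: {Auth, Check, Start, Fail}.
States satisfying EG (auth ∨ entered): {Auth, Check, Start, Fail}.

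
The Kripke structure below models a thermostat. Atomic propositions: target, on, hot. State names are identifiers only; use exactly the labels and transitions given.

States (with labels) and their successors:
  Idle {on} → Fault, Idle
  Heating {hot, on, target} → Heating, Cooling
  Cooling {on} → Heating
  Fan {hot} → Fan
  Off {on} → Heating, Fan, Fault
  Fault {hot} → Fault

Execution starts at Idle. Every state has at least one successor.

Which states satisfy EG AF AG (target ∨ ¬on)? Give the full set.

{Fan, Fault}

States satisfying AF AG (target ∨ ¬on): {Fan, Fault}.
States satisfying EG AF AG (target ∨ ¬on): {Fan, Fault}.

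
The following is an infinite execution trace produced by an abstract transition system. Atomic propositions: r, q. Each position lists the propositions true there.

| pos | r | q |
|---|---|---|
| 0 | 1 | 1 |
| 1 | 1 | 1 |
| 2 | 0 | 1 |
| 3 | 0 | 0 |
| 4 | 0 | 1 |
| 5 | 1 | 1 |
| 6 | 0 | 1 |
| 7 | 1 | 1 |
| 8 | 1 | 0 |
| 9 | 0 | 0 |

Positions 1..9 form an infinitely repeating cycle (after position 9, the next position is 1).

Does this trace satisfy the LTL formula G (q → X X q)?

q → X X q must hold at every position from 0 onward. It fails at position 1, so G (q → X X q) is false.
Positions where q holds: 0, 1, 2, 4, 5, 6, 7.
Check X X q at each: 0→ok, 1→fails, 2→ok, 4→ok, 5→ok, 6→fails, 7→fails.

Does not hold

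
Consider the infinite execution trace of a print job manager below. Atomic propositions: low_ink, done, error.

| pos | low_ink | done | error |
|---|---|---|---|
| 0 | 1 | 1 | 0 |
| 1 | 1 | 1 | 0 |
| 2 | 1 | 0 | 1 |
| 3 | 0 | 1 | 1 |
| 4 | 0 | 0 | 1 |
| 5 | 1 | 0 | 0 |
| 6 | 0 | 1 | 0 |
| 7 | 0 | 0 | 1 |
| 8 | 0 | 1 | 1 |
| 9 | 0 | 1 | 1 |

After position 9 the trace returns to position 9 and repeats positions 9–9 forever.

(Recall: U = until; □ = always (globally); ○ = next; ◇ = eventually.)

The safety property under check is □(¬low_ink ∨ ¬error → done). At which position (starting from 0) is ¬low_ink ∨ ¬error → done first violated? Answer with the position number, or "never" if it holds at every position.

4

Check ¬low_ink ∨ ¬error → done at each position in order: 0 ✓, 1 ✓, 2 ✓, 3 ✓.
At position 4 the labels are {error}, so ¬low_ink ∨ ¬error → done is false there. This is the first violation.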